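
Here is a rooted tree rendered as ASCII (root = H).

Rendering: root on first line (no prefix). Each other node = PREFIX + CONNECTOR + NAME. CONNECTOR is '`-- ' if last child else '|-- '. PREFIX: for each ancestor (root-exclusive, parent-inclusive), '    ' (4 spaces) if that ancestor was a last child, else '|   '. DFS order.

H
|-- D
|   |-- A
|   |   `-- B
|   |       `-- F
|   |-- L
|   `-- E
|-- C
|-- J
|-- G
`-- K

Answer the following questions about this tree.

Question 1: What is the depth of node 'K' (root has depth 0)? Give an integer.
Path from root to K: H -> K
Depth = number of edges = 1

Answer: 1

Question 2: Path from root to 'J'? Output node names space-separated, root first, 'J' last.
Answer: H J

Derivation:
Walk down from root: H -> J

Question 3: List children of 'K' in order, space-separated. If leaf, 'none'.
Node K's children (from adjacency): (leaf)

Answer: none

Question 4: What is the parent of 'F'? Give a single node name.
Answer: B

Derivation:
Scan adjacency: F appears as child of B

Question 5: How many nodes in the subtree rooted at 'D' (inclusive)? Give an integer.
Subtree rooted at D contains: A, B, D, E, F, L
Count = 6

Answer: 6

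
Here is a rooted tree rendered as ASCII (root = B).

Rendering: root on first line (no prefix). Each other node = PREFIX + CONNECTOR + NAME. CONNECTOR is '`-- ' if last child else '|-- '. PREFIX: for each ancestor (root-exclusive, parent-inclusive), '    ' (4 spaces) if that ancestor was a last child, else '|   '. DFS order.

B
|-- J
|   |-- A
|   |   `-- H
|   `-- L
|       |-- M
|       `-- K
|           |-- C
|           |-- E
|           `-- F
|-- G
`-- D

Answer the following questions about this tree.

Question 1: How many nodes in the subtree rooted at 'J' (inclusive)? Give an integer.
Answer: 9

Derivation:
Subtree rooted at J contains: A, C, E, F, H, J, K, L, M
Count = 9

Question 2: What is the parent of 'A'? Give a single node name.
Answer: J

Derivation:
Scan adjacency: A appears as child of J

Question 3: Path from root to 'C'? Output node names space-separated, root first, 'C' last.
Walk down from root: B -> J -> L -> K -> C

Answer: B J L K C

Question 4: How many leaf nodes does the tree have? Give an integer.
Answer: 7

Derivation:
Leaves (nodes with no children): C, D, E, F, G, H, M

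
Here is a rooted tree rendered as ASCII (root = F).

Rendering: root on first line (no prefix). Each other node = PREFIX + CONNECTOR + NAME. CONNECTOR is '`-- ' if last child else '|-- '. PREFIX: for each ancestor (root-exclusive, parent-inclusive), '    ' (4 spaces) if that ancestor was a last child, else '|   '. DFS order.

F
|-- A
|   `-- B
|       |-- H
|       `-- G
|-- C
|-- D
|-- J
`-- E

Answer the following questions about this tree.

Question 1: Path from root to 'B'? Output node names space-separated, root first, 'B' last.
Answer: F A B

Derivation:
Walk down from root: F -> A -> B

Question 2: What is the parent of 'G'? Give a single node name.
Answer: B

Derivation:
Scan adjacency: G appears as child of B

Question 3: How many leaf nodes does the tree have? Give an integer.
Answer: 6

Derivation:
Leaves (nodes with no children): C, D, E, G, H, J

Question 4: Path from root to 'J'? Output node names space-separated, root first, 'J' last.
Answer: F J

Derivation:
Walk down from root: F -> J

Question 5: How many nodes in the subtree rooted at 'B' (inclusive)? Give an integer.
Subtree rooted at B contains: B, G, H
Count = 3

Answer: 3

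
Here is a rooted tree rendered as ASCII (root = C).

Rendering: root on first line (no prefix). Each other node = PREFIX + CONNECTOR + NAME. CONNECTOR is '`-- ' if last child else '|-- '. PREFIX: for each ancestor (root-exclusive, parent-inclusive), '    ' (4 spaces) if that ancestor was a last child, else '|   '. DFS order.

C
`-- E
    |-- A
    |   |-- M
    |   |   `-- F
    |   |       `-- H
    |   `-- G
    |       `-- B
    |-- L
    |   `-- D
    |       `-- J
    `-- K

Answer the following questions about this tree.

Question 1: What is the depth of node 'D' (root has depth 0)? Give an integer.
Answer: 3

Derivation:
Path from root to D: C -> E -> L -> D
Depth = number of edges = 3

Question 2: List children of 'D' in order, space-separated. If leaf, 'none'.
Node D's children (from adjacency): J

Answer: J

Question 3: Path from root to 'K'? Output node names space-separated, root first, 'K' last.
Answer: C E K

Derivation:
Walk down from root: C -> E -> K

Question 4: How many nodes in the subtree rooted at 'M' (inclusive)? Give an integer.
Answer: 3

Derivation:
Subtree rooted at M contains: F, H, M
Count = 3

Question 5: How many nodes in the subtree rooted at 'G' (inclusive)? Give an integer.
Answer: 2

Derivation:
Subtree rooted at G contains: B, G
Count = 2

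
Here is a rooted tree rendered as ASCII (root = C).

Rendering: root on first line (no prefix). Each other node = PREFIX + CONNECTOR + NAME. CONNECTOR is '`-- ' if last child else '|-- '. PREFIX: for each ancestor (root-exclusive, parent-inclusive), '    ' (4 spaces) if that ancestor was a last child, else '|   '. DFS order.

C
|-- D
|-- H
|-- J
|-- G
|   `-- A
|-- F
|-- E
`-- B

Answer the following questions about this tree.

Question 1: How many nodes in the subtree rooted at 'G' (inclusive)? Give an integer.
Subtree rooted at G contains: A, G
Count = 2

Answer: 2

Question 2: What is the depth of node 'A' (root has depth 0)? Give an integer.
Path from root to A: C -> G -> A
Depth = number of edges = 2

Answer: 2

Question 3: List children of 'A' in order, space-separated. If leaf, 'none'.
Node A's children (from adjacency): (leaf)

Answer: none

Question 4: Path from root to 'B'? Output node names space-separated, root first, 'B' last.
Answer: C B

Derivation:
Walk down from root: C -> B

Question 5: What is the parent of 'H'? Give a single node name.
Answer: C

Derivation:
Scan adjacency: H appears as child of C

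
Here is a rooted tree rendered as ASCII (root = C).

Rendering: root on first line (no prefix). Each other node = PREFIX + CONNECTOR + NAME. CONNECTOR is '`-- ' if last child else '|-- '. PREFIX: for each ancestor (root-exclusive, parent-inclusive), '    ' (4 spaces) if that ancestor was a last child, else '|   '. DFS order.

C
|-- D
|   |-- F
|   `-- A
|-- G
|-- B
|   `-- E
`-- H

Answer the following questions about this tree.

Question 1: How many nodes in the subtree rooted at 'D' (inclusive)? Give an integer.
Subtree rooted at D contains: A, D, F
Count = 3

Answer: 3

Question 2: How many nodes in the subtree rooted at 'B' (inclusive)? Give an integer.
Subtree rooted at B contains: B, E
Count = 2

Answer: 2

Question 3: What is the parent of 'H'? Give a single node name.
Answer: C

Derivation:
Scan adjacency: H appears as child of C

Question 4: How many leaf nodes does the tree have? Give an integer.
Answer: 5

Derivation:
Leaves (nodes with no children): A, E, F, G, H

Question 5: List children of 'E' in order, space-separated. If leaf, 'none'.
Answer: none

Derivation:
Node E's children (from adjacency): (leaf)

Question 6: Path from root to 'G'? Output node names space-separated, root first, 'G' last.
Answer: C G

Derivation:
Walk down from root: C -> G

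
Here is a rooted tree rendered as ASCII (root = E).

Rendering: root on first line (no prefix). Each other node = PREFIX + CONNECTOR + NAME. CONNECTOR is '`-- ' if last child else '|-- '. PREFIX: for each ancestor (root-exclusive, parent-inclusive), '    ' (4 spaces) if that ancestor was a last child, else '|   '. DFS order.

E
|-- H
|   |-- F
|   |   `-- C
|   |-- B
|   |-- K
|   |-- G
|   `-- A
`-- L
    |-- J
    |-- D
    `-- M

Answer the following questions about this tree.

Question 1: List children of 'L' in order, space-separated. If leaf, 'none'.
Answer: J D M

Derivation:
Node L's children (from adjacency): J, D, M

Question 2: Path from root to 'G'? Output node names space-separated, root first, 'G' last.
Walk down from root: E -> H -> G

Answer: E H G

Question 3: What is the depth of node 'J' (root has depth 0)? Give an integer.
Path from root to J: E -> L -> J
Depth = number of edges = 2

Answer: 2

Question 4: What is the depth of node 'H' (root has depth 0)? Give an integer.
Path from root to H: E -> H
Depth = number of edges = 1

Answer: 1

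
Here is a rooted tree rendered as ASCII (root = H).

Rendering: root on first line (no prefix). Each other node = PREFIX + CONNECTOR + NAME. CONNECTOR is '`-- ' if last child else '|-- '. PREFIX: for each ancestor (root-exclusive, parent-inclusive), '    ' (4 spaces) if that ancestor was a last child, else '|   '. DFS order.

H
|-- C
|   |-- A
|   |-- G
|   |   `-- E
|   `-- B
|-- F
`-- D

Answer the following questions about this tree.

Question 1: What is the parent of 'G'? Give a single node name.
Scan adjacency: G appears as child of C

Answer: C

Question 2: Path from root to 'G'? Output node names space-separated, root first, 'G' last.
Answer: H C G

Derivation:
Walk down from root: H -> C -> G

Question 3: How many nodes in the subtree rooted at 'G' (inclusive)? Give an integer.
Subtree rooted at G contains: E, G
Count = 2

Answer: 2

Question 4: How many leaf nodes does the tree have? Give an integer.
Leaves (nodes with no children): A, B, D, E, F

Answer: 5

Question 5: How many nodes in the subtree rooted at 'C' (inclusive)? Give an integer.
Answer: 5

Derivation:
Subtree rooted at C contains: A, B, C, E, G
Count = 5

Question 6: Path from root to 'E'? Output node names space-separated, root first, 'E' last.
Answer: H C G E

Derivation:
Walk down from root: H -> C -> G -> E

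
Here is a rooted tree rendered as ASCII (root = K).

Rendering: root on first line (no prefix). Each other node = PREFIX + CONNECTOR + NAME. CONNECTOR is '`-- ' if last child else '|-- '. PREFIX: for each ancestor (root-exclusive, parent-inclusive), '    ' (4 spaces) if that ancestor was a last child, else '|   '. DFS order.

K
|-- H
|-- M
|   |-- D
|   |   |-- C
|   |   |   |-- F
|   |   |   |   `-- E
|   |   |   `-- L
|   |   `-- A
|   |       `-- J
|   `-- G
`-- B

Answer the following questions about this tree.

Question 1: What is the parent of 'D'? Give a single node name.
Scan adjacency: D appears as child of M

Answer: M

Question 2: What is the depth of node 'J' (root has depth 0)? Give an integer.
Answer: 4

Derivation:
Path from root to J: K -> M -> D -> A -> J
Depth = number of edges = 4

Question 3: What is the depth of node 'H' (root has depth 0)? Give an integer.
Path from root to H: K -> H
Depth = number of edges = 1

Answer: 1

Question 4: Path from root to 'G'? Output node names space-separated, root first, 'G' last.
Answer: K M G

Derivation:
Walk down from root: K -> M -> G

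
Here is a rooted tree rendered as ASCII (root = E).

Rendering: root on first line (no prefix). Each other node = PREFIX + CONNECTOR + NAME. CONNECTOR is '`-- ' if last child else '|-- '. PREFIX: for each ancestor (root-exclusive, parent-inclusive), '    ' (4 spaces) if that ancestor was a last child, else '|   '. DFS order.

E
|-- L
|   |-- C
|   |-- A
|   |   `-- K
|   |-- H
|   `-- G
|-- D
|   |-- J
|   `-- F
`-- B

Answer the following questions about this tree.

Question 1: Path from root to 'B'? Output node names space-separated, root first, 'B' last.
Answer: E B

Derivation:
Walk down from root: E -> B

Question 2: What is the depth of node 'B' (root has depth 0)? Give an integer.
Path from root to B: E -> B
Depth = number of edges = 1

Answer: 1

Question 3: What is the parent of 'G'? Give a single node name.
Answer: L

Derivation:
Scan adjacency: G appears as child of L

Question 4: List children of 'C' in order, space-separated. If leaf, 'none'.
Node C's children (from adjacency): (leaf)

Answer: none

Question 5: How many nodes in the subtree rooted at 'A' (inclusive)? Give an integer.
Answer: 2

Derivation:
Subtree rooted at A contains: A, K
Count = 2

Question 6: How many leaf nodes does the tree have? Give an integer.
Leaves (nodes with no children): B, C, F, G, H, J, K

Answer: 7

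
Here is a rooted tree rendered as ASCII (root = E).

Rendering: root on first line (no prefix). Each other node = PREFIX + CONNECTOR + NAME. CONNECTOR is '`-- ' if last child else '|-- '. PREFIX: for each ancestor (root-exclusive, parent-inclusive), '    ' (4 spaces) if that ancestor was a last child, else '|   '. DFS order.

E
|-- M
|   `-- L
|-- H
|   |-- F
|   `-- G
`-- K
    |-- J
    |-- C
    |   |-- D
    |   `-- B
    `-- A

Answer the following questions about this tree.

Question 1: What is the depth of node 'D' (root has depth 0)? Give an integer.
Answer: 3

Derivation:
Path from root to D: E -> K -> C -> D
Depth = number of edges = 3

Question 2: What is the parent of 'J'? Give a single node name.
Scan adjacency: J appears as child of K

Answer: K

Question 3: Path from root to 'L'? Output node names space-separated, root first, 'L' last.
Walk down from root: E -> M -> L

Answer: E M L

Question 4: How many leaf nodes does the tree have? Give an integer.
Answer: 7

Derivation:
Leaves (nodes with no children): A, B, D, F, G, J, L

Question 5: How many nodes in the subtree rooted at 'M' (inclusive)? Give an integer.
Subtree rooted at M contains: L, M
Count = 2

Answer: 2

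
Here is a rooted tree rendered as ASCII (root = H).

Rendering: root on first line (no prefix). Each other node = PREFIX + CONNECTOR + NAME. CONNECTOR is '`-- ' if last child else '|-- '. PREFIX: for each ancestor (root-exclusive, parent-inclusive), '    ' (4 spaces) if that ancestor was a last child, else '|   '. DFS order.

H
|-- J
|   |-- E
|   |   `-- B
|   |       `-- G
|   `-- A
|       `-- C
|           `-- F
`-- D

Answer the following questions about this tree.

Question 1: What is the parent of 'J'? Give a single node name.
Scan adjacency: J appears as child of H

Answer: H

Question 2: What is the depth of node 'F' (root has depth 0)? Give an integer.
Answer: 4

Derivation:
Path from root to F: H -> J -> A -> C -> F
Depth = number of edges = 4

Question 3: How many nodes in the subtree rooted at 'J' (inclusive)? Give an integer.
Answer: 7

Derivation:
Subtree rooted at J contains: A, B, C, E, F, G, J
Count = 7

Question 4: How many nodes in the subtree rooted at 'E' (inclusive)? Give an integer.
Subtree rooted at E contains: B, E, G
Count = 3

Answer: 3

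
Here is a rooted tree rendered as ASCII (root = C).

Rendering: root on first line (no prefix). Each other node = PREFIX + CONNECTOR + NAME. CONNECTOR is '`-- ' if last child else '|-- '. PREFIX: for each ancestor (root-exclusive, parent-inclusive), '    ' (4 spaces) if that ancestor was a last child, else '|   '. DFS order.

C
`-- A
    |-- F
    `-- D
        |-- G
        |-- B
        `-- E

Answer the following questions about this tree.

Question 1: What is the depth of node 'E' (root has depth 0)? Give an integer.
Path from root to E: C -> A -> D -> E
Depth = number of edges = 3

Answer: 3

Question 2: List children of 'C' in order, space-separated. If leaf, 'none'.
Answer: A

Derivation:
Node C's children (from adjacency): A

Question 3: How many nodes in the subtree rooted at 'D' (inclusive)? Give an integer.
Subtree rooted at D contains: B, D, E, G
Count = 4

Answer: 4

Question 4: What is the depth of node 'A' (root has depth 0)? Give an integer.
Answer: 1

Derivation:
Path from root to A: C -> A
Depth = number of edges = 1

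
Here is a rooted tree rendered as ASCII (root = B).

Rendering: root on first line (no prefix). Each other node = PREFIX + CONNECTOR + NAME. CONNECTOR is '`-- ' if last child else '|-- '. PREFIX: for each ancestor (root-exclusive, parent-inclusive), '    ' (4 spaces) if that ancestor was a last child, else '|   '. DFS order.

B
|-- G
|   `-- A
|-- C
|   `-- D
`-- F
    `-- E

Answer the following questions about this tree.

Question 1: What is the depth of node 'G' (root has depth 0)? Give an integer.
Answer: 1

Derivation:
Path from root to G: B -> G
Depth = number of edges = 1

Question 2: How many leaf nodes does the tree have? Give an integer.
Leaves (nodes with no children): A, D, E

Answer: 3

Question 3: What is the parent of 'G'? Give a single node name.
Scan adjacency: G appears as child of B

Answer: B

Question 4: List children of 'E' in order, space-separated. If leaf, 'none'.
Answer: none

Derivation:
Node E's children (from adjacency): (leaf)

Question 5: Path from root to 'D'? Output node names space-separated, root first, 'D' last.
Answer: B C D

Derivation:
Walk down from root: B -> C -> D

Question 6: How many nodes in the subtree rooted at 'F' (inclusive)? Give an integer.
Subtree rooted at F contains: E, F
Count = 2

Answer: 2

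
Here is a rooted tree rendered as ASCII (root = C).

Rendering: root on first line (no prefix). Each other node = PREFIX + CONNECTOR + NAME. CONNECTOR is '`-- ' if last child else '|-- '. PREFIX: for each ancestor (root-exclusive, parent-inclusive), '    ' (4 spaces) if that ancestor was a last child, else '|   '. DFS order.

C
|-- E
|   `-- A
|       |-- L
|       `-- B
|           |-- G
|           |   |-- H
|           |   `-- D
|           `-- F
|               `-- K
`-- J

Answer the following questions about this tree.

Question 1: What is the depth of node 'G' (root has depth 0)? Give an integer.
Path from root to G: C -> E -> A -> B -> G
Depth = number of edges = 4

Answer: 4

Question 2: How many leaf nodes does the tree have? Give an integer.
Answer: 5

Derivation:
Leaves (nodes with no children): D, H, J, K, L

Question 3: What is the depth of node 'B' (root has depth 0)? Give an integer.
Path from root to B: C -> E -> A -> B
Depth = number of edges = 3

Answer: 3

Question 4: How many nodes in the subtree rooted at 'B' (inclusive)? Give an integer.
Subtree rooted at B contains: B, D, F, G, H, K
Count = 6

Answer: 6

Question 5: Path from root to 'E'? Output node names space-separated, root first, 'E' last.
Walk down from root: C -> E

Answer: C E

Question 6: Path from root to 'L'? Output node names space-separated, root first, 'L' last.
Answer: C E A L

Derivation:
Walk down from root: C -> E -> A -> L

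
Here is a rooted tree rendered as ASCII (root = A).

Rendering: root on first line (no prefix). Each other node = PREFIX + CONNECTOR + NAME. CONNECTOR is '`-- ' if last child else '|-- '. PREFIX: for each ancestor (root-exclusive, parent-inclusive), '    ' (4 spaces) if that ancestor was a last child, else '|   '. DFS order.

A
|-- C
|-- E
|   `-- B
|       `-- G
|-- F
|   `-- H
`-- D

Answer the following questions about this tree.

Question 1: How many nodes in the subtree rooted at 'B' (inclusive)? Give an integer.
Subtree rooted at B contains: B, G
Count = 2

Answer: 2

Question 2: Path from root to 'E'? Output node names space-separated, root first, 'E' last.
Walk down from root: A -> E

Answer: A E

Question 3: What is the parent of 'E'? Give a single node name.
Scan adjacency: E appears as child of A

Answer: A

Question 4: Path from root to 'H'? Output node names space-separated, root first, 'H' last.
Walk down from root: A -> F -> H

Answer: A F H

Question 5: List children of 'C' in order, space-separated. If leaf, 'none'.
Answer: none

Derivation:
Node C's children (from adjacency): (leaf)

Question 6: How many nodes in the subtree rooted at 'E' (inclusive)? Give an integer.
Answer: 3

Derivation:
Subtree rooted at E contains: B, E, G
Count = 3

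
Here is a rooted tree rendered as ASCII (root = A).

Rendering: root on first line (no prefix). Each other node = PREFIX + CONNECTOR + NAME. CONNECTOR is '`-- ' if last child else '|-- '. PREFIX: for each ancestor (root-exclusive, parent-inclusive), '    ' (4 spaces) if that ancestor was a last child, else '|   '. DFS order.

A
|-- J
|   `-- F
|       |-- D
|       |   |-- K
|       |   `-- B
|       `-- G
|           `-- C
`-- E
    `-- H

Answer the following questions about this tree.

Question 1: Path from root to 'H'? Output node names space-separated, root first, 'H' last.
Walk down from root: A -> E -> H

Answer: A E H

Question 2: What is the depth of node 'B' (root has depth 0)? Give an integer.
Answer: 4

Derivation:
Path from root to B: A -> J -> F -> D -> B
Depth = number of edges = 4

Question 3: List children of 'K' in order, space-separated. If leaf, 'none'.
Node K's children (from adjacency): (leaf)

Answer: none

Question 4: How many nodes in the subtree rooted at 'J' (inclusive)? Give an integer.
Subtree rooted at J contains: B, C, D, F, G, J, K
Count = 7

Answer: 7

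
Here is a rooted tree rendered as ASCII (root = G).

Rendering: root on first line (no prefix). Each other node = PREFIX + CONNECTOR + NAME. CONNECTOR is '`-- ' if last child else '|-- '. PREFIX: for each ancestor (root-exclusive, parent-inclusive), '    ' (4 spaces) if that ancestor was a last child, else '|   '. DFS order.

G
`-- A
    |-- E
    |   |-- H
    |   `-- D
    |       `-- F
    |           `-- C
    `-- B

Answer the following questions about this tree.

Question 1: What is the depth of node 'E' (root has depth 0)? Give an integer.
Answer: 2

Derivation:
Path from root to E: G -> A -> E
Depth = number of edges = 2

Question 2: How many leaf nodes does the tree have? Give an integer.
Answer: 3

Derivation:
Leaves (nodes with no children): B, C, H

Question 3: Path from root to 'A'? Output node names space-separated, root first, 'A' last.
Walk down from root: G -> A

Answer: G A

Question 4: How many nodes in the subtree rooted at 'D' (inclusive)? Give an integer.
Subtree rooted at D contains: C, D, F
Count = 3

Answer: 3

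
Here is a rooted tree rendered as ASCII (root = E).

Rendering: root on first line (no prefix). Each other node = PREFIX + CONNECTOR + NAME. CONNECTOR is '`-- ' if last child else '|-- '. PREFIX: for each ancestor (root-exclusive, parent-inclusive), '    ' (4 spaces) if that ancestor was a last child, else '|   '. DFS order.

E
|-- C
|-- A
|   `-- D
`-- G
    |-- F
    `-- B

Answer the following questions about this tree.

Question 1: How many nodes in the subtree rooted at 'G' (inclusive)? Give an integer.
Answer: 3

Derivation:
Subtree rooted at G contains: B, F, G
Count = 3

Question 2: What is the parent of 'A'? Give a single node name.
Scan adjacency: A appears as child of E

Answer: E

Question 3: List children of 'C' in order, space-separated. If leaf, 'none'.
Node C's children (from adjacency): (leaf)

Answer: none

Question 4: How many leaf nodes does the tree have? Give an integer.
Leaves (nodes with no children): B, C, D, F

Answer: 4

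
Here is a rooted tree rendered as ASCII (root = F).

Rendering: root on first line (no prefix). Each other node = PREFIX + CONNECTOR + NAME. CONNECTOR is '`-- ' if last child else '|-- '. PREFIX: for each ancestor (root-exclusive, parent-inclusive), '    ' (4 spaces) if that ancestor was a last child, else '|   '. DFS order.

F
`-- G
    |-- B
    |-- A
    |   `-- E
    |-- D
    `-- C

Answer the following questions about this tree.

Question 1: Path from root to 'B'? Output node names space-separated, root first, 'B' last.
Answer: F G B

Derivation:
Walk down from root: F -> G -> B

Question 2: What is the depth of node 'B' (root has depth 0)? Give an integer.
Answer: 2

Derivation:
Path from root to B: F -> G -> B
Depth = number of edges = 2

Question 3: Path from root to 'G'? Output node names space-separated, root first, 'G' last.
Answer: F G

Derivation:
Walk down from root: F -> G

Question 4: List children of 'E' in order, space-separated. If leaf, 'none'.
Answer: none

Derivation:
Node E's children (from adjacency): (leaf)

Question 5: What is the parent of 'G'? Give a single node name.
Scan adjacency: G appears as child of F

Answer: F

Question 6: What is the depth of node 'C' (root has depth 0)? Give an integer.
Path from root to C: F -> G -> C
Depth = number of edges = 2

Answer: 2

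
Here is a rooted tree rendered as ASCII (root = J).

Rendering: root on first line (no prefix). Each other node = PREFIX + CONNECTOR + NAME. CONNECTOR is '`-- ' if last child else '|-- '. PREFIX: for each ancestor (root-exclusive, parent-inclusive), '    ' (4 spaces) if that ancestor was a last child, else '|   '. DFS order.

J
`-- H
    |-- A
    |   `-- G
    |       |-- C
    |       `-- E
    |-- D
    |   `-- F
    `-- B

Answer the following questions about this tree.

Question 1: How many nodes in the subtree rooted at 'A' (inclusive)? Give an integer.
Subtree rooted at A contains: A, C, E, G
Count = 4

Answer: 4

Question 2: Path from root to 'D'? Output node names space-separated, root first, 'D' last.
Walk down from root: J -> H -> D

Answer: J H D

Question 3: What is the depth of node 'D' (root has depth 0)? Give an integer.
Path from root to D: J -> H -> D
Depth = number of edges = 2

Answer: 2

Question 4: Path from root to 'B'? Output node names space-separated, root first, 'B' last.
Walk down from root: J -> H -> B

Answer: J H B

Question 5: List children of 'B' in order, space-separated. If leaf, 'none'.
Node B's children (from adjacency): (leaf)

Answer: none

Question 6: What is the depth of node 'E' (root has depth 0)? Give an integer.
Answer: 4

Derivation:
Path from root to E: J -> H -> A -> G -> E
Depth = number of edges = 4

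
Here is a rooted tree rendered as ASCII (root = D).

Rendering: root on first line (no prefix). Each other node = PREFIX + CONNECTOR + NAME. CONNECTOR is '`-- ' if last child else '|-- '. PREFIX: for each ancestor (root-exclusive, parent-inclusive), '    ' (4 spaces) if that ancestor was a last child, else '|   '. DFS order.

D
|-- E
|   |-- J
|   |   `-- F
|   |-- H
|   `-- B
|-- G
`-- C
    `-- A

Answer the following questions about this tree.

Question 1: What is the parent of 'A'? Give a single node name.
Answer: C

Derivation:
Scan adjacency: A appears as child of C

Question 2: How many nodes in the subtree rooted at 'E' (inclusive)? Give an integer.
Answer: 5

Derivation:
Subtree rooted at E contains: B, E, F, H, J
Count = 5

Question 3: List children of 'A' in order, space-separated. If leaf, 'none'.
Node A's children (from adjacency): (leaf)

Answer: none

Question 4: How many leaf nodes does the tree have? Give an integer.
Answer: 5

Derivation:
Leaves (nodes with no children): A, B, F, G, H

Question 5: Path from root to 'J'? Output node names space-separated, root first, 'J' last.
Answer: D E J

Derivation:
Walk down from root: D -> E -> J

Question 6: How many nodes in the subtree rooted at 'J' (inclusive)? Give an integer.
Subtree rooted at J contains: F, J
Count = 2

Answer: 2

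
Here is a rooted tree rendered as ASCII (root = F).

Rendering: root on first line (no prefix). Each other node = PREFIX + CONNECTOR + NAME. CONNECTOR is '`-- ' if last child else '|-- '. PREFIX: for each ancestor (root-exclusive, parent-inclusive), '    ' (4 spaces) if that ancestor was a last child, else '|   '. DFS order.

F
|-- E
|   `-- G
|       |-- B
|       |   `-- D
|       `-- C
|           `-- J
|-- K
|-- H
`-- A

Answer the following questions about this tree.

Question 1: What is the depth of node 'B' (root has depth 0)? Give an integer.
Answer: 3

Derivation:
Path from root to B: F -> E -> G -> B
Depth = number of edges = 3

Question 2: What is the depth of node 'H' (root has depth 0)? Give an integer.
Answer: 1

Derivation:
Path from root to H: F -> H
Depth = number of edges = 1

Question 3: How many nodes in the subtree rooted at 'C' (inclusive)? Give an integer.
Subtree rooted at C contains: C, J
Count = 2

Answer: 2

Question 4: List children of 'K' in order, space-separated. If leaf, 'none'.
Answer: none

Derivation:
Node K's children (from adjacency): (leaf)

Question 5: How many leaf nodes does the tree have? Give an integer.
Leaves (nodes with no children): A, D, H, J, K

Answer: 5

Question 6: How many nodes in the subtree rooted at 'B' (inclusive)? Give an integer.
Subtree rooted at B contains: B, D
Count = 2

Answer: 2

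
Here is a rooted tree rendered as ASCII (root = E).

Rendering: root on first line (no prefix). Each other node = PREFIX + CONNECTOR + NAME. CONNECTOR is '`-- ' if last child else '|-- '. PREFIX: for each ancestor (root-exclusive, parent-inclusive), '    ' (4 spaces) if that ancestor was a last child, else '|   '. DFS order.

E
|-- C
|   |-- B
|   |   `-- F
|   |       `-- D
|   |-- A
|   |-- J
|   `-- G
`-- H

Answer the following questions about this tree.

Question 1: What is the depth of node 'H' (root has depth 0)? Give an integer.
Path from root to H: E -> H
Depth = number of edges = 1

Answer: 1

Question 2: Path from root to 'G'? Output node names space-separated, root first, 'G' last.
Answer: E C G

Derivation:
Walk down from root: E -> C -> G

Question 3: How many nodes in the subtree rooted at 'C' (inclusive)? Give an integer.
Subtree rooted at C contains: A, B, C, D, F, G, J
Count = 7

Answer: 7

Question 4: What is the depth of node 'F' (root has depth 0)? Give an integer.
Path from root to F: E -> C -> B -> F
Depth = number of edges = 3

Answer: 3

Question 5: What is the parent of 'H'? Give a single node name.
Scan adjacency: H appears as child of E

Answer: E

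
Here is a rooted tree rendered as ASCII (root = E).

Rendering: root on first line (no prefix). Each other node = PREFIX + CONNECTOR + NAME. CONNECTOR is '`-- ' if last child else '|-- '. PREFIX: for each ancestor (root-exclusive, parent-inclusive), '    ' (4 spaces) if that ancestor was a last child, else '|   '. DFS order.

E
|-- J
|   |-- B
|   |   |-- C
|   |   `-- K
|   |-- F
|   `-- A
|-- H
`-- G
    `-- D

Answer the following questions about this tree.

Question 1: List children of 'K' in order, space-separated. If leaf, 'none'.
Node K's children (from adjacency): (leaf)

Answer: none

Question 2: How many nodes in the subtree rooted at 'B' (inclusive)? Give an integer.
Subtree rooted at B contains: B, C, K
Count = 3

Answer: 3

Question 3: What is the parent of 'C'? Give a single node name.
Answer: B

Derivation:
Scan adjacency: C appears as child of B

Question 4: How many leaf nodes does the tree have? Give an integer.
Answer: 6

Derivation:
Leaves (nodes with no children): A, C, D, F, H, K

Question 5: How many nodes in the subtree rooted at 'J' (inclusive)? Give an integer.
Answer: 6

Derivation:
Subtree rooted at J contains: A, B, C, F, J, K
Count = 6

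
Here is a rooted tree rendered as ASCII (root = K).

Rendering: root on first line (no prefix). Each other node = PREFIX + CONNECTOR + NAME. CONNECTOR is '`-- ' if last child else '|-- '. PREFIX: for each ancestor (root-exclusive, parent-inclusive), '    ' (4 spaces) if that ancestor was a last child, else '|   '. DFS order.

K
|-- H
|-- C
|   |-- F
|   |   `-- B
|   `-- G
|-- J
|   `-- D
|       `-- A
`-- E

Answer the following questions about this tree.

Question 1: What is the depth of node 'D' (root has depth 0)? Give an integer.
Path from root to D: K -> J -> D
Depth = number of edges = 2

Answer: 2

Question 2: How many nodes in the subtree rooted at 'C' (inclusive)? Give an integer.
Answer: 4

Derivation:
Subtree rooted at C contains: B, C, F, G
Count = 4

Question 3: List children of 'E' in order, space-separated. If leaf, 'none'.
Answer: none

Derivation:
Node E's children (from adjacency): (leaf)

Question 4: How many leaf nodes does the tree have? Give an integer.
Answer: 5

Derivation:
Leaves (nodes with no children): A, B, E, G, H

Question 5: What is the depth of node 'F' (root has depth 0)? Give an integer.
Path from root to F: K -> C -> F
Depth = number of edges = 2

Answer: 2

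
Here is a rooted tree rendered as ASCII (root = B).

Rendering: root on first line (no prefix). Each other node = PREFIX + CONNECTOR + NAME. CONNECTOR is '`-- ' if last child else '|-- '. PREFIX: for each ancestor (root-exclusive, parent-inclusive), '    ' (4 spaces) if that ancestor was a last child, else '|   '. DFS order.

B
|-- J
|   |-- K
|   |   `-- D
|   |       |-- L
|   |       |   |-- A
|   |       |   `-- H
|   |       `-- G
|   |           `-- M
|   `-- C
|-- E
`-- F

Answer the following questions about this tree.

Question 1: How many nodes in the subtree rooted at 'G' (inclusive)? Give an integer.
Subtree rooted at G contains: G, M
Count = 2

Answer: 2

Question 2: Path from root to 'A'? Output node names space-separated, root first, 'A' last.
Walk down from root: B -> J -> K -> D -> L -> A

Answer: B J K D L A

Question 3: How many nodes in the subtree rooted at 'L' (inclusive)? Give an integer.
Subtree rooted at L contains: A, H, L
Count = 3

Answer: 3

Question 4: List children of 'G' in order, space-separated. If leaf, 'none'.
Answer: M

Derivation:
Node G's children (from adjacency): M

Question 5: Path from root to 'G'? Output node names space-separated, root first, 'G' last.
Walk down from root: B -> J -> K -> D -> G

Answer: B J K D G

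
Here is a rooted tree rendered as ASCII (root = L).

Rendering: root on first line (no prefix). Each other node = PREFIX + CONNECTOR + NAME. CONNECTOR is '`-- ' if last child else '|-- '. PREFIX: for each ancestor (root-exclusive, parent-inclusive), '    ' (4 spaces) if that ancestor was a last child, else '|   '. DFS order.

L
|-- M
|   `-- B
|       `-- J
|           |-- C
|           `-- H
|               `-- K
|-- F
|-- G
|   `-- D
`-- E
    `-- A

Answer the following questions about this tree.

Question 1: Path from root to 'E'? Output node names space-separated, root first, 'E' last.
Walk down from root: L -> E

Answer: L E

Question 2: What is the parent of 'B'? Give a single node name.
Answer: M

Derivation:
Scan adjacency: B appears as child of M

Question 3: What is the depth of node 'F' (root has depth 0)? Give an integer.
Path from root to F: L -> F
Depth = number of edges = 1

Answer: 1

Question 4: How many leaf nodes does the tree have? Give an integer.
Leaves (nodes with no children): A, C, D, F, K

Answer: 5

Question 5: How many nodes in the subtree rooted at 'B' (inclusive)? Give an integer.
Answer: 5

Derivation:
Subtree rooted at B contains: B, C, H, J, K
Count = 5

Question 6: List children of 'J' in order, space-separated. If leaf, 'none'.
Node J's children (from adjacency): C, H

Answer: C H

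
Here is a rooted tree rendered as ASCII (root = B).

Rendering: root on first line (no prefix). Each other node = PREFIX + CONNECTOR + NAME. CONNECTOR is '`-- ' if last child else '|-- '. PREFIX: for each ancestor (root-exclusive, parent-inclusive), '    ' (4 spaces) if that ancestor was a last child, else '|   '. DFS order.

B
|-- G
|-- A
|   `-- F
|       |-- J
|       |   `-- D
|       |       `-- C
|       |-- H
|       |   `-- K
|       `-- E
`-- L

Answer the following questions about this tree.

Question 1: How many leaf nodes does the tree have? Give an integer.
Answer: 5

Derivation:
Leaves (nodes with no children): C, E, G, K, L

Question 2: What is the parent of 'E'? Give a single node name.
Scan adjacency: E appears as child of F

Answer: F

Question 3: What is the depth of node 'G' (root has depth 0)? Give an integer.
Path from root to G: B -> G
Depth = number of edges = 1

Answer: 1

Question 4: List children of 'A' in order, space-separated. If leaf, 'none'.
Answer: F

Derivation:
Node A's children (from adjacency): F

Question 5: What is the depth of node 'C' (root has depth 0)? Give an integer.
Answer: 5

Derivation:
Path from root to C: B -> A -> F -> J -> D -> C
Depth = number of edges = 5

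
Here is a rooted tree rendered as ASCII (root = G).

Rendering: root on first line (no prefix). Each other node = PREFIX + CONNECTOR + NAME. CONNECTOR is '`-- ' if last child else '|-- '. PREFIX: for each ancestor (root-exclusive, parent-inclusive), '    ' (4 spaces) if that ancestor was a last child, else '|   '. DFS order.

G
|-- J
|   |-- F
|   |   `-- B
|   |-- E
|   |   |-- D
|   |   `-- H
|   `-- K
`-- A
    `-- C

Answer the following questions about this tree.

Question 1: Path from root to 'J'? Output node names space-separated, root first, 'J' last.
Answer: G J

Derivation:
Walk down from root: G -> J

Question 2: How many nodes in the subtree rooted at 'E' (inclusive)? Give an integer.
Answer: 3

Derivation:
Subtree rooted at E contains: D, E, H
Count = 3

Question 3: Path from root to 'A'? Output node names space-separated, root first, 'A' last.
Answer: G A

Derivation:
Walk down from root: G -> A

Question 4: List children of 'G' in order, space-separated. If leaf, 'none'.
Answer: J A

Derivation:
Node G's children (from adjacency): J, A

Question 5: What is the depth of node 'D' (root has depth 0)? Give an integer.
Path from root to D: G -> J -> E -> D
Depth = number of edges = 3

Answer: 3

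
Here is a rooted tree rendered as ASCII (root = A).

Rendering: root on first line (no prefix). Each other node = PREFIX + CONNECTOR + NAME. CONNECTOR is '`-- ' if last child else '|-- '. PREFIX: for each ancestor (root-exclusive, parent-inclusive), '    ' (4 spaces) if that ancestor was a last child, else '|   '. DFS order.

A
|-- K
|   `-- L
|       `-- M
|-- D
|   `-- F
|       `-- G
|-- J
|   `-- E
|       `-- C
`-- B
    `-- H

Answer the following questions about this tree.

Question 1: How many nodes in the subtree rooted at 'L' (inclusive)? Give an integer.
Answer: 2

Derivation:
Subtree rooted at L contains: L, M
Count = 2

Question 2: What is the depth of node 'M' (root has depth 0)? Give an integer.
Path from root to M: A -> K -> L -> M
Depth = number of edges = 3

Answer: 3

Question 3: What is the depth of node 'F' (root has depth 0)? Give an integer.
Path from root to F: A -> D -> F
Depth = number of edges = 2

Answer: 2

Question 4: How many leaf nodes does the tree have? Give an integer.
Answer: 4

Derivation:
Leaves (nodes with no children): C, G, H, M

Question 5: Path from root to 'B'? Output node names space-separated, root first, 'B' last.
Answer: A B

Derivation:
Walk down from root: A -> B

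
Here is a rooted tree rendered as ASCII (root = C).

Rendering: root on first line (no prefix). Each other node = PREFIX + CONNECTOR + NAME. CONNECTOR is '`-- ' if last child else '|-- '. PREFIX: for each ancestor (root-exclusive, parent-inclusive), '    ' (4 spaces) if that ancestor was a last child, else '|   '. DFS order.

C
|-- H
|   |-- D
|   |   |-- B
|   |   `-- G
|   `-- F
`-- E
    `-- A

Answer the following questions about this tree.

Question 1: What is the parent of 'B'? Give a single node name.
Scan adjacency: B appears as child of D

Answer: D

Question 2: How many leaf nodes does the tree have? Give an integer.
Leaves (nodes with no children): A, B, F, G

Answer: 4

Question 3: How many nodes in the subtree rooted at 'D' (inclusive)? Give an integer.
Subtree rooted at D contains: B, D, G
Count = 3

Answer: 3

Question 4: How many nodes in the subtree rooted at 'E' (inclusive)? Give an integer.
Answer: 2

Derivation:
Subtree rooted at E contains: A, E
Count = 2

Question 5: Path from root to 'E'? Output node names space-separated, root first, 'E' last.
Walk down from root: C -> E

Answer: C E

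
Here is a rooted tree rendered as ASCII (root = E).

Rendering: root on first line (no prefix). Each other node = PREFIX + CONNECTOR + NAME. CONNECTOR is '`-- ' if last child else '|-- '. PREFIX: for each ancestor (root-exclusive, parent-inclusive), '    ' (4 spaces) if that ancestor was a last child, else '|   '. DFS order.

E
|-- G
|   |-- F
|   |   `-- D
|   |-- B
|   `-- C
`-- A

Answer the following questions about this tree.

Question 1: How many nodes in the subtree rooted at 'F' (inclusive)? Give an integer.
Subtree rooted at F contains: D, F
Count = 2

Answer: 2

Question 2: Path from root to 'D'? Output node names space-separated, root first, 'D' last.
Answer: E G F D

Derivation:
Walk down from root: E -> G -> F -> D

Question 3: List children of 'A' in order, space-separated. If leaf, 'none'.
Node A's children (from adjacency): (leaf)

Answer: none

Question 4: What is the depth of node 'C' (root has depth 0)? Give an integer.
Answer: 2

Derivation:
Path from root to C: E -> G -> C
Depth = number of edges = 2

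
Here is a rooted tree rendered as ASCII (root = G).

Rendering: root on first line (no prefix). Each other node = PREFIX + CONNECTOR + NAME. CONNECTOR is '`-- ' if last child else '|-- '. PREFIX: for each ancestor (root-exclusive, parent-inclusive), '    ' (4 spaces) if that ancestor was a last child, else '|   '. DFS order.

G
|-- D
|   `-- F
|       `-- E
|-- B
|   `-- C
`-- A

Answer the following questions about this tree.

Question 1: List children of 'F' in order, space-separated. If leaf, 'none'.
Answer: E

Derivation:
Node F's children (from adjacency): E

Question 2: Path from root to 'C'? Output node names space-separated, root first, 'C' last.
Answer: G B C

Derivation:
Walk down from root: G -> B -> C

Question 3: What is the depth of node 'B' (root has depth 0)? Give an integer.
Path from root to B: G -> B
Depth = number of edges = 1

Answer: 1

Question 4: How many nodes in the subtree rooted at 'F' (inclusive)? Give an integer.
Answer: 2

Derivation:
Subtree rooted at F contains: E, F
Count = 2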